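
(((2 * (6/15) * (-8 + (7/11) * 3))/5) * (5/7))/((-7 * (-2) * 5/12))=-1608/13475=-0.12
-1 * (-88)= 88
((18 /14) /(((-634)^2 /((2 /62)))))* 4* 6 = 54 /21806113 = 0.00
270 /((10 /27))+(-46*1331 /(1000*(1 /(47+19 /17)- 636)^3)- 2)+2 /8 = 51196752961132063411191 /70397735227743195500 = 727.25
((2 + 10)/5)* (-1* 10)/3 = -8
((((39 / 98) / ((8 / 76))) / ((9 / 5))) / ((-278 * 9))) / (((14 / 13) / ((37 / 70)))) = -118807 / 288350496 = -0.00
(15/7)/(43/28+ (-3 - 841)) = -20/7863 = -0.00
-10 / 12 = -5 / 6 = -0.83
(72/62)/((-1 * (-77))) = 36/2387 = 0.02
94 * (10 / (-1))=-940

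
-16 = -16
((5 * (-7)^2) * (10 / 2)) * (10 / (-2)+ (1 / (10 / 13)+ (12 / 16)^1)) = -14455 / 4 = -3613.75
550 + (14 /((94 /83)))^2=1552511 /2209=702.81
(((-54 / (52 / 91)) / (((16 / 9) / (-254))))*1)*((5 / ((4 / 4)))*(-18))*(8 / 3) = -3240405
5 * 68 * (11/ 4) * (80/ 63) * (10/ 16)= 46750/ 63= 742.06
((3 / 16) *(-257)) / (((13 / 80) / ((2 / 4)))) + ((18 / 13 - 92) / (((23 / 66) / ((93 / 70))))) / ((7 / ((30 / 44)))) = -5330571 / 29302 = -181.92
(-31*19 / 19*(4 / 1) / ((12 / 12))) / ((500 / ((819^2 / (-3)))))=6931197 / 125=55449.58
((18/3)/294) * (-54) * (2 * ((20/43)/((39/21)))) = -2160/3913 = -0.55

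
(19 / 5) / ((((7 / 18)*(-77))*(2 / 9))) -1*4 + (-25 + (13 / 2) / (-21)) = -483169 / 16170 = -29.88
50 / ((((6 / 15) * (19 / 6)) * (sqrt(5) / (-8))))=-1200 * sqrt(5) / 19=-141.23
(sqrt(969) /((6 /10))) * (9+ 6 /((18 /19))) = 230 * sqrt(969) /9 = 795.51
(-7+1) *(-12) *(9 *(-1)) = -648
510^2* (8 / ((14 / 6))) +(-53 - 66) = 6241567 / 7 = 891652.43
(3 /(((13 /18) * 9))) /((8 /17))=51 /52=0.98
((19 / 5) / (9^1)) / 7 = 19 / 315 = 0.06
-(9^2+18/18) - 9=-91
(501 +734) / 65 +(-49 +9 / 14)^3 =-113059.98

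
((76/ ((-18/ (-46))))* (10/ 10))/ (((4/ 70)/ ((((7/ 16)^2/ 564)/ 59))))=0.02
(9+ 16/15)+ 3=13.07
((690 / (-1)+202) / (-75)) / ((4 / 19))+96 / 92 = 55114 / 1725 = 31.95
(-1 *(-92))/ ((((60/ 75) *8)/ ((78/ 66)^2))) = 19435/ 968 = 20.08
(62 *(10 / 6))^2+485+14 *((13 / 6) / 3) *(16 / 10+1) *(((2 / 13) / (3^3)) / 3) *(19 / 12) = 244131679 / 21870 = 11162.86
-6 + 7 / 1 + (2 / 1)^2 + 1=6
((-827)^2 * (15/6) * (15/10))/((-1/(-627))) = 6432352245/4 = 1608088061.25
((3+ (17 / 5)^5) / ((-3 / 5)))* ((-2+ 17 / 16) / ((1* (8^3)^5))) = 89327 / 4398046511104000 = 0.00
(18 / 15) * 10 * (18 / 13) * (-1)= -216 / 13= -16.62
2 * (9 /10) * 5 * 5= 45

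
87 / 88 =0.99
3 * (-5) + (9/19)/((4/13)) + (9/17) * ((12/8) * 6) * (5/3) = -5.52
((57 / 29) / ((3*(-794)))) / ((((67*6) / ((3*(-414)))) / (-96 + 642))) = 1073709 / 771371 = 1.39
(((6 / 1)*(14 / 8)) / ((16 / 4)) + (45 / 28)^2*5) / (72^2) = 4061 / 1354752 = 0.00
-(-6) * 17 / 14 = 51 / 7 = 7.29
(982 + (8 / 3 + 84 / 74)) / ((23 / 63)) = 2297904 / 851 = 2700.24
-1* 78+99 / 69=-1761 / 23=-76.57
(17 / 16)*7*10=74.38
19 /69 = 0.28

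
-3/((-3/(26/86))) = 13/43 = 0.30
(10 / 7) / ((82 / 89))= 445 / 287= 1.55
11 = 11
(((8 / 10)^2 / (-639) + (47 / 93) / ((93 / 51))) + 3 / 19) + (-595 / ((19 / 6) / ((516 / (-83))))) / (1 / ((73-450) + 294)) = -28280053584394 / 291687525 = -96953.25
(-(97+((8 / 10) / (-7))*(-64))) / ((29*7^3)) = -3651 / 348145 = -0.01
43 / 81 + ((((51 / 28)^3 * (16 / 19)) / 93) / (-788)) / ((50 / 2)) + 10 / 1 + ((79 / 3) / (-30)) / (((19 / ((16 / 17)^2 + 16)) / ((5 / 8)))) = 3742783899551447 / 372664903388400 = 10.04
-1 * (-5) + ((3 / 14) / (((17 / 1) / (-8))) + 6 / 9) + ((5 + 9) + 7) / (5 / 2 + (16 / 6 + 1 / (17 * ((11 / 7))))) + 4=28351819 / 2084523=13.60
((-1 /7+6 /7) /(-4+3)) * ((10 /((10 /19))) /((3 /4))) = -380 /21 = -18.10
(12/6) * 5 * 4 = 40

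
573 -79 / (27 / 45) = 1324 / 3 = 441.33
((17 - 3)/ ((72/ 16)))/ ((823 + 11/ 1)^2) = 7/ 1565001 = 0.00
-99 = -99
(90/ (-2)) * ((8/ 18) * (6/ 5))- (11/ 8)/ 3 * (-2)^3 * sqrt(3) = -17.65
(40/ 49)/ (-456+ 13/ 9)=-360/ 200459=-0.00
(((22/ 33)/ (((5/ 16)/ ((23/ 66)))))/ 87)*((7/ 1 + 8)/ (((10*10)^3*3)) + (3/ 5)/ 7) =2760161/ 3768187500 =0.00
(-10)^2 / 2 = 50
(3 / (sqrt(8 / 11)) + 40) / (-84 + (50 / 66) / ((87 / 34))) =-57420 / 120157 - 8613 * sqrt(22) / 961256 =-0.52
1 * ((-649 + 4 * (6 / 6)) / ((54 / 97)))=-20855 / 18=-1158.61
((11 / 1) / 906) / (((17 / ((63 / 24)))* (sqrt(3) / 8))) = 0.01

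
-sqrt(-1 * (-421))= -sqrt(421)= -20.52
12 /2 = 6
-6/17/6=-1/17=-0.06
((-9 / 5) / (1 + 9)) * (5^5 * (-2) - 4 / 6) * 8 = 225024 / 25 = 9000.96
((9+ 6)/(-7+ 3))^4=50625/256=197.75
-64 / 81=-0.79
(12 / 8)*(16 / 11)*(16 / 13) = 384 / 143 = 2.69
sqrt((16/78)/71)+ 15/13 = 2*sqrt(5538)/2769+ 15/13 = 1.21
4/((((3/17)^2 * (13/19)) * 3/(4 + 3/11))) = 1032308/3861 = 267.37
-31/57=-0.54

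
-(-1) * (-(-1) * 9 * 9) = 81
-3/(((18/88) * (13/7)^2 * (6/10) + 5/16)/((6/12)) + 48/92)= -1487640/988441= -1.51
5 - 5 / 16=75 / 16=4.69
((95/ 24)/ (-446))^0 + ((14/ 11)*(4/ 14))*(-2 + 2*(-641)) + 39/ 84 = -143357/ 308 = -465.44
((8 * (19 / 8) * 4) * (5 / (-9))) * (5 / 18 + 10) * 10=-351500 / 81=-4339.51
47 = 47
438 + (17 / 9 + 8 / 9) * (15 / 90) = 23677 / 54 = 438.46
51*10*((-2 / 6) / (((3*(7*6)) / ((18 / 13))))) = -170 / 91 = -1.87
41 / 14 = 2.93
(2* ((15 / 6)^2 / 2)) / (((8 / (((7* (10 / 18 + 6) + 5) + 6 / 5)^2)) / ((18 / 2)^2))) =171698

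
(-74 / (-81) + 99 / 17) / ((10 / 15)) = 9277 / 918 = 10.11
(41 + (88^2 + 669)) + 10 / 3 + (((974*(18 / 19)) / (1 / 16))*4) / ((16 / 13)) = 56439.65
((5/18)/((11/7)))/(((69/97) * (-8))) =-3395/109296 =-0.03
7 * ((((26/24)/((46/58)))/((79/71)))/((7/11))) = 294437/21804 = 13.50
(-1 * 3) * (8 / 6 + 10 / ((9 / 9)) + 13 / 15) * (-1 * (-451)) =-82533 / 5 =-16506.60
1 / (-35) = -0.03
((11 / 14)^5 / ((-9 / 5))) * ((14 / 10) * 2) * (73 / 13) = -2.62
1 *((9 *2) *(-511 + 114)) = -7146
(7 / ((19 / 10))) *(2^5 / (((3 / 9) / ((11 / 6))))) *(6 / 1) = 73920 / 19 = 3890.53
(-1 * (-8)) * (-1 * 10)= -80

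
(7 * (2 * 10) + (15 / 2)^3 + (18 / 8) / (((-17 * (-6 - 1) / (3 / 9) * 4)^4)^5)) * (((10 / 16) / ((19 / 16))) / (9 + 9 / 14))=310471213948480939803085918749817907150441889081130264437813411841 / 10123739568127806904114608378748233679845967843548058201595314176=30.67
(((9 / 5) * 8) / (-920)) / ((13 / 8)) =-72 / 7475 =-0.01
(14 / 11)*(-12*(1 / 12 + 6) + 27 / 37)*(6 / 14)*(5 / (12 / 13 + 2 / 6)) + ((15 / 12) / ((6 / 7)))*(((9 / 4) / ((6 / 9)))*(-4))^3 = -682834275 / 182336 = -3744.92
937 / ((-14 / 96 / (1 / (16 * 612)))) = -937 / 1428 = -0.66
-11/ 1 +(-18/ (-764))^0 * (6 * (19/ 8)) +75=313/ 4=78.25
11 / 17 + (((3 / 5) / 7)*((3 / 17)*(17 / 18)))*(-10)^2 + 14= 1913 / 119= 16.08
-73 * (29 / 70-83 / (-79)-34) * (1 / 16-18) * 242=-65158205607 / 6320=-10309842.66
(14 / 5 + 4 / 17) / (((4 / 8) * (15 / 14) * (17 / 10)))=4816 / 1445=3.33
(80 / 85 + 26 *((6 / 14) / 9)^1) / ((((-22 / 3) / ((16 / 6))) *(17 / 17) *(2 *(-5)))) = 0.08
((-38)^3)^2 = 3010936384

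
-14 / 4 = -7 / 2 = -3.50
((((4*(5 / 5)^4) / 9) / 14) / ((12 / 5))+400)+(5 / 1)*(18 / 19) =2906915 / 7182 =404.75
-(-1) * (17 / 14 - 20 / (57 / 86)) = -23111 / 798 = -28.96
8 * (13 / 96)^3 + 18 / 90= 121577 / 552960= 0.22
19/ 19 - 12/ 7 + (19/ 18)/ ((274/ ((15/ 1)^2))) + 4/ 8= 0.65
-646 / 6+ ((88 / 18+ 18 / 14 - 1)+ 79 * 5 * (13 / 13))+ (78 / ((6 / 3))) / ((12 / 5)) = 77807 / 252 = 308.76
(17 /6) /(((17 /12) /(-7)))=-14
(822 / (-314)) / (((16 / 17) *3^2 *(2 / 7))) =-16303 / 15072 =-1.08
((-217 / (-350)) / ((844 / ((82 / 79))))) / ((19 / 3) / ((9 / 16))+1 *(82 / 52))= 446121 / 7510217950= 0.00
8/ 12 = 2/ 3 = 0.67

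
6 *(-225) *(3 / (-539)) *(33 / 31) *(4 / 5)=9720 / 1519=6.40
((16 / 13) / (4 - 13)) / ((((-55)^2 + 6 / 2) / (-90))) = 40 / 9841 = 0.00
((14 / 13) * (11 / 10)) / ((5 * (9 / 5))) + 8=4757 / 585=8.13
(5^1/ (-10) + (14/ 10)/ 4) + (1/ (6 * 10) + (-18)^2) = 4858/ 15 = 323.87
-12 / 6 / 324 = -1 / 162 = -0.01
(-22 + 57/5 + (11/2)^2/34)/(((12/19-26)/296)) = 4641909/40970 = 113.30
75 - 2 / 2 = 74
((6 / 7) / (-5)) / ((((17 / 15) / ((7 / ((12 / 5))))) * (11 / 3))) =-45 / 374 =-0.12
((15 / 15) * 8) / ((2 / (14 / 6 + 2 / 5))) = 164 / 15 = 10.93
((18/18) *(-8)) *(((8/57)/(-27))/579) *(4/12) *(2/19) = 128/50791617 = 0.00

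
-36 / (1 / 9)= -324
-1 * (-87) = 87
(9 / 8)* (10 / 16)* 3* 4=135 / 16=8.44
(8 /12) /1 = 2 /3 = 0.67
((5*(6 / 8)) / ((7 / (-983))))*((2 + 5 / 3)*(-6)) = 162195 / 14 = 11585.36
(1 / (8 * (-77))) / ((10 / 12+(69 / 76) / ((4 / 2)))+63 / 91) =-741 / 903595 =-0.00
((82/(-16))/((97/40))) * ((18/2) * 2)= -3690/97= -38.04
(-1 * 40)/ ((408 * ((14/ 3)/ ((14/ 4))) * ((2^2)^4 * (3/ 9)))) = -15/ 17408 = -0.00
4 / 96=1 / 24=0.04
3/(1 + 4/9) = 27/13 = 2.08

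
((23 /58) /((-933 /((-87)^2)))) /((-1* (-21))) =-667 /4354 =-0.15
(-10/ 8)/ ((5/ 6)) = -3/ 2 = -1.50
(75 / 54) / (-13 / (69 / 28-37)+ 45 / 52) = 1.12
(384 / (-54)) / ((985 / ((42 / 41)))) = -896 / 121155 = -0.01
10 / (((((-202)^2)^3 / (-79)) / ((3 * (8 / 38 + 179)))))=-4034925 / 645404251565408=-0.00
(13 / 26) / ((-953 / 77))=-77 / 1906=-0.04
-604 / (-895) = 604 / 895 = 0.67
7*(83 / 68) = 8.54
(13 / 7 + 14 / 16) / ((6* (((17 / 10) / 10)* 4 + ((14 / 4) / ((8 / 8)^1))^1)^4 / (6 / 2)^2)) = 179296875 / 13356208327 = 0.01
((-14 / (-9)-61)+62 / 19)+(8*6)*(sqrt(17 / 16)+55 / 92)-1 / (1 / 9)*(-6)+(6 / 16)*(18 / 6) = 77.12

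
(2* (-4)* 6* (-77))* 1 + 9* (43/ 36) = 14827/ 4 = 3706.75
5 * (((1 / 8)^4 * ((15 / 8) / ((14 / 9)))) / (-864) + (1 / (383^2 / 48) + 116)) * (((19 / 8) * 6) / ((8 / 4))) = 71191733815897455 / 17227231264768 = 4132.51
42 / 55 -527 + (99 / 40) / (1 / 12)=-54619 / 110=-496.54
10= 10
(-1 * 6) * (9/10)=-27/5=-5.40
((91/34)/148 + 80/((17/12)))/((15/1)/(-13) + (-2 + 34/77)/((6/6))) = -284535251/13661880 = -20.83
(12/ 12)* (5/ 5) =1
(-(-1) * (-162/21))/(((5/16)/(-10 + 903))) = -771552/35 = -22044.34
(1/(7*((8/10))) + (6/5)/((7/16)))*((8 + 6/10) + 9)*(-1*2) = -17996/175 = -102.83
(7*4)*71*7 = 13916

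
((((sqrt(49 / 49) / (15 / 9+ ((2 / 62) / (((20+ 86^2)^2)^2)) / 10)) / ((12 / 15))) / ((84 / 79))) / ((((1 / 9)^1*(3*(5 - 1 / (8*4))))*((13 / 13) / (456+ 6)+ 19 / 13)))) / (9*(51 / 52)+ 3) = 734422185120285443358720 / 29852955554209739457387643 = 0.02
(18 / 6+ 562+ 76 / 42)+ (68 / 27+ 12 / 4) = 108170 / 189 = 572.33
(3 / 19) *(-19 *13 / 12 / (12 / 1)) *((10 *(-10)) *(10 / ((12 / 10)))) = 8125 / 36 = 225.69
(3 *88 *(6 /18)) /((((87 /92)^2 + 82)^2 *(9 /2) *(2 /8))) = 50434064384 /4430397732201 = 0.01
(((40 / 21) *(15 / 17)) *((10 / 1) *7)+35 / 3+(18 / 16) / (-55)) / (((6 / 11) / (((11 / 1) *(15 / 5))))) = 31914751 / 4080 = 7822.24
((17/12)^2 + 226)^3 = 35394167353537/2985984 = 11853435.03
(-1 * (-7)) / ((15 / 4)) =28 / 15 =1.87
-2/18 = -1/9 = -0.11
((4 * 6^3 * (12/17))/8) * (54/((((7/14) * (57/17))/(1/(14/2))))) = 46656/133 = 350.80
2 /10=1 /5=0.20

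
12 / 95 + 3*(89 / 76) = 1383 / 380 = 3.64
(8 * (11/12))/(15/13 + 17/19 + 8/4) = 2717/1500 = 1.81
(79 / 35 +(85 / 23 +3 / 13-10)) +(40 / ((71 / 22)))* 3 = 24791931 / 743015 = 33.37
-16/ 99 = -0.16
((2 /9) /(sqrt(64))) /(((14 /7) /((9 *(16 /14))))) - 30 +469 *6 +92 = 20133 /7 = 2876.14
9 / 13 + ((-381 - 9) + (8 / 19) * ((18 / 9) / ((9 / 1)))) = -865223 / 2223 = -389.21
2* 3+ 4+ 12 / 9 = 34 / 3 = 11.33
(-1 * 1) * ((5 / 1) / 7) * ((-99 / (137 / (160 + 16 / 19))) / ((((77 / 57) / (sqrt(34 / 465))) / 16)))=440064 * sqrt(15810) / 208103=265.89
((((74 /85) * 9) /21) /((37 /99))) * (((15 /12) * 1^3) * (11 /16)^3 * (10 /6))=658845 /974848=0.68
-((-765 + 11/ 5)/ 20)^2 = -3636649/ 2500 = -1454.66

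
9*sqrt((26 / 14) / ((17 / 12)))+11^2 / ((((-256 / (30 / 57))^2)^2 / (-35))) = -2646875 / 34982777061376+18*sqrt(4641) / 119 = 10.30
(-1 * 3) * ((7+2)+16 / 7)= -237 / 7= -33.86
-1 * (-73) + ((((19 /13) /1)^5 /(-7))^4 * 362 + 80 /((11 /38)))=325042892272215461822134698625 /501940098258376793978173211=647.57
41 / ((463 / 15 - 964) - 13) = -615 / 14192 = -0.04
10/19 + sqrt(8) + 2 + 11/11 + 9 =2 *sqrt(2) + 238/19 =15.35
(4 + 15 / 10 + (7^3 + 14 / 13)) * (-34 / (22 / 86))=-6644059 / 143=-46461.95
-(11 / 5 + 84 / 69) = -393 / 115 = -3.42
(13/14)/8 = 13/112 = 0.12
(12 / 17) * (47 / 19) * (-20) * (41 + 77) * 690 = -918417600 / 323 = -2843398.14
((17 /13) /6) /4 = 17 /312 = 0.05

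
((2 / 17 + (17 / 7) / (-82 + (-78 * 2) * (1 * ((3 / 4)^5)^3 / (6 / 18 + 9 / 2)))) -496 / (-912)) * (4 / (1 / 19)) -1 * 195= -16833755908316005 / 114542942811171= -146.96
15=15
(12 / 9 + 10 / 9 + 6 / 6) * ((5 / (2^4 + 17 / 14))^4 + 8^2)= 6693574991024 / 30360623049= 220.47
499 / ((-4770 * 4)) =-0.03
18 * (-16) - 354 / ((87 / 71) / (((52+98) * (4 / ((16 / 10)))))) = -3150102 / 29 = -108624.21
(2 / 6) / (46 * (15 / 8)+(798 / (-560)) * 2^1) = 5 / 1251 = 0.00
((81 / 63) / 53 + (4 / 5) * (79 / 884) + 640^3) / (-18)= -53733621779627 / 3689595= -14563555.56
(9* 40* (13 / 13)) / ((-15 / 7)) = -168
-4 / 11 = -0.36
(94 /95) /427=94 /40565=0.00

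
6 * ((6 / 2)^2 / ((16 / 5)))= 135 / 8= 16.88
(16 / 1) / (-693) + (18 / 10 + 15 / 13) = 132016 / 45045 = 2.93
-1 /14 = -0.07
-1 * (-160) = 160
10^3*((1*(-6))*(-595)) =3570000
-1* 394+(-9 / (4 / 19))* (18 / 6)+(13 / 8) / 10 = -41767 / 80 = -522.09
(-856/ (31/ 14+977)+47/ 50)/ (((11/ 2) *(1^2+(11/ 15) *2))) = 135369/ 27897815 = 0.00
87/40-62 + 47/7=-14871/280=-53.11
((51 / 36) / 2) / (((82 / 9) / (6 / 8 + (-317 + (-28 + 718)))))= 76245 / 2624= 29.06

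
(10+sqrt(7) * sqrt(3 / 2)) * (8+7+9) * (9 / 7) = 108 * sqrt(42) / 7+2160 / 7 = 408.56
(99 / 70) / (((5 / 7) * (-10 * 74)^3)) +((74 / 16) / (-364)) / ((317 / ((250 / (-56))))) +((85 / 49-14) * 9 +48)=-127623889311125173 / 2045661927400000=-62.39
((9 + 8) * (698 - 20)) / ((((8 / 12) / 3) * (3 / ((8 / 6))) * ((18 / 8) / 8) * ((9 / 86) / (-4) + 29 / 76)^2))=10504162254848 / 16188987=648846.17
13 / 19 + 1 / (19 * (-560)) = 7279 / 10640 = 0.68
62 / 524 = 31 / 262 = 0.12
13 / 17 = 0.76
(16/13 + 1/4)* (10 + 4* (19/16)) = 4543/208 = 21.84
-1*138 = -138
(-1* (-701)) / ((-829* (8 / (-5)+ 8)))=-3505 / 26528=-0.13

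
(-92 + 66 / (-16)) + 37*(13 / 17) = -9225 / 136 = -67.83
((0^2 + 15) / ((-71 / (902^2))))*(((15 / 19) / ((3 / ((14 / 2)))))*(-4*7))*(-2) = -23919957600 / 1349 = -17731621.65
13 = 13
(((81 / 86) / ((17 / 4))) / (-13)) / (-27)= 6 / 9503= 0.00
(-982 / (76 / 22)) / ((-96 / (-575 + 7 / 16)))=-49651393 / 29184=-1701.32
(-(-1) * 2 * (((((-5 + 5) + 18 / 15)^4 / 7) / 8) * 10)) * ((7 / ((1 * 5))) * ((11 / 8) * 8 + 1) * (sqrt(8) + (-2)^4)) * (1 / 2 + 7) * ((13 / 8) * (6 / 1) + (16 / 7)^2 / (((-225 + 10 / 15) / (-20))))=7858870776 * sqrt(2) / 4122125 + 62870966208 / 4122125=17948.29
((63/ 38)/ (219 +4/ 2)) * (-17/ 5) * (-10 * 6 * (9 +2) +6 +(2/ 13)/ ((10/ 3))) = 2677941/ 160550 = 16.68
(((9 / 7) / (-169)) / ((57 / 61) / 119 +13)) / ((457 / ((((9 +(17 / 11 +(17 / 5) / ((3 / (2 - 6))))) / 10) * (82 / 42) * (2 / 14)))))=-2636054 / 12283555309025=-0.00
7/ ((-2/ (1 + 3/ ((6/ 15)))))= -119/ 4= -29.75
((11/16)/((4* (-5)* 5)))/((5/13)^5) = -4084223/5000000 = -0.82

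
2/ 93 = 0.02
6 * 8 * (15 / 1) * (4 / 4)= 720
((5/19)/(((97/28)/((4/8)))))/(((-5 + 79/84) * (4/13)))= -19110/628463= -0.03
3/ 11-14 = -151/ 11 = -13.73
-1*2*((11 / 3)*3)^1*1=-22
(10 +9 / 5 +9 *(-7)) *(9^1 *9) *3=-62208 / 5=-12441.60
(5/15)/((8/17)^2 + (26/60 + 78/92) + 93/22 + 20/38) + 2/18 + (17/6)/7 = 18698375315/32852957634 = 0.57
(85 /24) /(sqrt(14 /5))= 85 * sqrt(70) /336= 2.12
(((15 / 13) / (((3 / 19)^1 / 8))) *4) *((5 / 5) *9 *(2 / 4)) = 13680 / 13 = 1052.31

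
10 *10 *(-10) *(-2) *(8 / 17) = 16000 / 17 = 941.18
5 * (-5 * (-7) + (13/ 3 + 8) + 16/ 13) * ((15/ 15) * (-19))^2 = 87658.21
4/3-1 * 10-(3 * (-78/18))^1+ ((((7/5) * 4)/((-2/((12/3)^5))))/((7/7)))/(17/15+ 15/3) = -31957/69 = -463.14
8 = 8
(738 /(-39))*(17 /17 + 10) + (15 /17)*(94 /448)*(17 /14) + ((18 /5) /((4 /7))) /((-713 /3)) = -30223826391 /145337920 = -207.96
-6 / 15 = -2 / 5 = -0.40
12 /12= 1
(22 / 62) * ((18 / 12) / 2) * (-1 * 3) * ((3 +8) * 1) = -8.78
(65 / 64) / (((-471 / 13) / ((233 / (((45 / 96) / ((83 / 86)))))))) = -3268291 / 243036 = -13.45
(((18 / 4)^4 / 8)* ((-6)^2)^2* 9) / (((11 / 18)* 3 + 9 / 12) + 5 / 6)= 14348907 / 82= 174986.67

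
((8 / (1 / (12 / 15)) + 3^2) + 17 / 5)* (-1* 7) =-658 / 5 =-131.60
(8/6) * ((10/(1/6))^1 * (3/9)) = 80/3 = 26.67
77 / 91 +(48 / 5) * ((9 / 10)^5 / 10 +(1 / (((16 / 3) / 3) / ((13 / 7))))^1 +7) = 2236370377 / 28437500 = 78.64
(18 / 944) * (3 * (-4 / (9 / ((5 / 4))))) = -15 / 472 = -0.03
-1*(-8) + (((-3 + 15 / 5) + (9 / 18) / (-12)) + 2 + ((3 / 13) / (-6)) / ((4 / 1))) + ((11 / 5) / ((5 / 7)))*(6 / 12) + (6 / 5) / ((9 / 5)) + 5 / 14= 28466 / 2275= 12.51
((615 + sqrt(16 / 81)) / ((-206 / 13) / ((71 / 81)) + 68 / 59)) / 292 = -301637323 / 2422253880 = -0.12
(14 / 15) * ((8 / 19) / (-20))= -0.02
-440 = -440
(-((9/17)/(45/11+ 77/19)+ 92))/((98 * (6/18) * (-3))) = 2663809/2835532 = 0.94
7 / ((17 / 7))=2.88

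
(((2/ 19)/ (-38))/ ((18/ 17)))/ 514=-17/ 3339972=-0.00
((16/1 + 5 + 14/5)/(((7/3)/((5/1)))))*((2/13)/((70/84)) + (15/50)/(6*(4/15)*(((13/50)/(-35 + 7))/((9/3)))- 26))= 6025599/682630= 8.83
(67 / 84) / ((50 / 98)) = 469 / 300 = 1.56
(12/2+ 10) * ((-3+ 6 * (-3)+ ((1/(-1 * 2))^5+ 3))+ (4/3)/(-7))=-12245/42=-291.55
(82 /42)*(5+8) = 533 /21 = 25.38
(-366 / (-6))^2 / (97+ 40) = 3721 / 137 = 27.16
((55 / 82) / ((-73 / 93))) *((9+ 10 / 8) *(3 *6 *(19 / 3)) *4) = -291555 / 73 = -3993.90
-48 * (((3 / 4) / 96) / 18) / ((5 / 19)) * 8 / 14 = -19 / 420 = -0.05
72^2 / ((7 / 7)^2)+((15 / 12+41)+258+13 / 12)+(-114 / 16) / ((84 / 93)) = 5477.44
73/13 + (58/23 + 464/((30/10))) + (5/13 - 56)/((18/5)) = 20335/138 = 147.36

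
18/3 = 6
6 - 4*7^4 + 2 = -9596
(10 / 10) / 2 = 1 / 2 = 0.50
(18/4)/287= 0.02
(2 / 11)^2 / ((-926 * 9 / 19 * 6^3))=-19 / 54454356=-0.00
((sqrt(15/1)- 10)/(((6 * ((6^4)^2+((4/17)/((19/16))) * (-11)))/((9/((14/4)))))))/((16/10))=-24225/15190427392+4845 * sqrt(15)/30380854784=-0.00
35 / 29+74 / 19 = 2811 / 551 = 5.10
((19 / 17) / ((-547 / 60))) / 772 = -285 / 1794707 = -0.00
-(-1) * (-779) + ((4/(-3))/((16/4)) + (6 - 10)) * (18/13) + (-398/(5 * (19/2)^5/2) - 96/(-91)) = -883214450757/1126625045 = -783.95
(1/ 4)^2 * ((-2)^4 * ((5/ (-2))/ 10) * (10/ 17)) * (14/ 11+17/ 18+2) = -4175/ 6732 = -0.62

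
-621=-621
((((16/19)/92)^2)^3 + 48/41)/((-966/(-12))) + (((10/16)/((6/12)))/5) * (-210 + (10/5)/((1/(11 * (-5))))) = -3677133384043972044784/45972524675130802609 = -79.99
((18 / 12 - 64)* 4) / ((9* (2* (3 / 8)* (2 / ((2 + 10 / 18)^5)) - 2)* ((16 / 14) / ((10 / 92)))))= 48972175 / 36818244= 1.33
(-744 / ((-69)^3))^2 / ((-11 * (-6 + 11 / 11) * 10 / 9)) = 30752 / 366388825275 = 0.00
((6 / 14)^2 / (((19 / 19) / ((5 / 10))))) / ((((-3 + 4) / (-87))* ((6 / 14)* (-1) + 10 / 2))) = -783 / 448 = -1.75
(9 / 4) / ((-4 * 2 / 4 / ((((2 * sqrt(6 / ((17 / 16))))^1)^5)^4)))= -78426848938210222562869248 / 2015993900449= -38902324516330.67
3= 3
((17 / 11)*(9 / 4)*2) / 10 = 153 / 220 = 0.70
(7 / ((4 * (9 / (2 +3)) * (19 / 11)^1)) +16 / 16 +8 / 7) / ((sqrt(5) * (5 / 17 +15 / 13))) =572611 * sqrt(5) / 1532160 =0.84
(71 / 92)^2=5041 / 8464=0.60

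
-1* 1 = -1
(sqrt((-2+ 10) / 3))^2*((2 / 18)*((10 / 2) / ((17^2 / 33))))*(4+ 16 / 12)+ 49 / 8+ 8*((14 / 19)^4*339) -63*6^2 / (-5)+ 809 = 84161060728127 / 40675790520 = 2069.07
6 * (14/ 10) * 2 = 84/ 5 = 16.80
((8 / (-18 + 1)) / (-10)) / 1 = 4 / 85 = 0.05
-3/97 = -0.03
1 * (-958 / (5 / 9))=-8622 / 5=-1724.40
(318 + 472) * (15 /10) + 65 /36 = 42725 /36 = 1186.81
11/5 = 2.20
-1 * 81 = -81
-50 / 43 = -1.16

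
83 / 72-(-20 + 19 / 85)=128087 / 6120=20.93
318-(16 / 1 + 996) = -694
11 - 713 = -702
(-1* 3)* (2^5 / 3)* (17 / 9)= -544 / 9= -60.44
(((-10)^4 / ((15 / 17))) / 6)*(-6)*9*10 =-1020000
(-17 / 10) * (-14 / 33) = 119 / 165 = 0.72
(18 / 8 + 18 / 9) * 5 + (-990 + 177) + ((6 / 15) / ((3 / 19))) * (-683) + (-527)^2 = 16512419 / 60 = 275206.98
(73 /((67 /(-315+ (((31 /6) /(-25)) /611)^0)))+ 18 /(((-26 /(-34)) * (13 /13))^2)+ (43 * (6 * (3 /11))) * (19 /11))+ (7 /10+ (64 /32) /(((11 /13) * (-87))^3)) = -18766854940677527 /99242414232390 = -189.10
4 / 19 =0.21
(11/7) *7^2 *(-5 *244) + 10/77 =-7233370/77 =-93939.87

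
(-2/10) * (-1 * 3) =0.60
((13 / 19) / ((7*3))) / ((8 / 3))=13 / 1064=0.01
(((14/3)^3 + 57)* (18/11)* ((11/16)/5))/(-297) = -4283/35640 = -0.12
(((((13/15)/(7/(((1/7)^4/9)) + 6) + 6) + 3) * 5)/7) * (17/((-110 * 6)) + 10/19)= 3.22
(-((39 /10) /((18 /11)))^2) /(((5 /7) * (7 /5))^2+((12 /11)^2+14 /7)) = -14641 /10800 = -1.36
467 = 467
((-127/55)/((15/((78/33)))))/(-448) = 1651/2032800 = 0.00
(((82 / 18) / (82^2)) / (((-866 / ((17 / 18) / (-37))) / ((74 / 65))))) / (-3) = -17 / 2243269080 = -0.00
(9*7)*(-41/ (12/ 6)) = -2583/ 2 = -1291.50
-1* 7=-7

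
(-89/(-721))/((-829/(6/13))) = -534/7770217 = -0.00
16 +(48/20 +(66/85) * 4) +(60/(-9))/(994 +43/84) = 152661692/7100815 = 21.50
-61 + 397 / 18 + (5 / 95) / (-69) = -306343 / 7866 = -38.95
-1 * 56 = -56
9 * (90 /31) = 810 /31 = 26.13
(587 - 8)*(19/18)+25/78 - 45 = 566.49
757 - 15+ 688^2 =474086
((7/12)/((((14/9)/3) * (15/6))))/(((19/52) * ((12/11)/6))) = 1287/190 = 6.77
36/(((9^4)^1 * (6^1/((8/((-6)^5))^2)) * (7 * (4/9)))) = 1/3214155168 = 0.00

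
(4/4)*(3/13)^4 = 81/28561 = 0.00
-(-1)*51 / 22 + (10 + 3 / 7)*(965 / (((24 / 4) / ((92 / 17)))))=9079.26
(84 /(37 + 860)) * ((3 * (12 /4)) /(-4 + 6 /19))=-342 /1495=-0.23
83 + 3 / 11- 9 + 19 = 1026 / 11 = 93.27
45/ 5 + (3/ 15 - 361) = -1759/ 5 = -351.80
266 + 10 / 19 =5064 / 19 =266.53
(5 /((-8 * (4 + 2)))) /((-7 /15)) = 25 /112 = 0.22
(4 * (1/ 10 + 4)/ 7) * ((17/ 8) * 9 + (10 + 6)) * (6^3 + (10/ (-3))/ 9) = 33537631/ 1890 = 17744.78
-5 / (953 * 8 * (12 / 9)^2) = -45 / 121984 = -0.00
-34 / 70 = -17 / 35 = -0.49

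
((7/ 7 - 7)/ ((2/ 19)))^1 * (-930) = 53010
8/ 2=4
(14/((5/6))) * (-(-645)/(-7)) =-1548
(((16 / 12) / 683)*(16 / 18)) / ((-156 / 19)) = -152 / 719199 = -0.00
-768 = -768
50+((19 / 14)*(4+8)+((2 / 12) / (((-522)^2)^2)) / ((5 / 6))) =172254270193927 / 2598663558960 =66.29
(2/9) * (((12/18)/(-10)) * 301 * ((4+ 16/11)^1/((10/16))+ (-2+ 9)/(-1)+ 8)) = -64414/1485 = -43.38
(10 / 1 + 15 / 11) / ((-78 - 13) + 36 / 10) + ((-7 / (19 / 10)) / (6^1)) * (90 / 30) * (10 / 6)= -46150 / 14421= -3.20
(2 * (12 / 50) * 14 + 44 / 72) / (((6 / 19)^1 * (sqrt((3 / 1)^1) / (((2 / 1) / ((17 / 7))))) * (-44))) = -438767 * sqrt(3) / 3029400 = -0.25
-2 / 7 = -0.29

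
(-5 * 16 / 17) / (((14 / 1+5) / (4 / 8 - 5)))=360 / 323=1.11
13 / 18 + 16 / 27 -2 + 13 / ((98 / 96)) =31883 / 2646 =12.05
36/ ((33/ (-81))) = -88.36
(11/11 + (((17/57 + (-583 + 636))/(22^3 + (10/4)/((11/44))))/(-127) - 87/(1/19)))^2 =4061333939336669756761/1488156459310161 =2729104.13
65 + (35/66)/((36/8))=19340/297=65.12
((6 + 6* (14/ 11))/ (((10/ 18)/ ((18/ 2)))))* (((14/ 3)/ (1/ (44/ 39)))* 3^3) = 408240/ 13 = 31403.08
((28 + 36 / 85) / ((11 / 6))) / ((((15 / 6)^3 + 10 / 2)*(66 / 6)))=38656 / 565675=0.07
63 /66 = 21 /22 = 0.95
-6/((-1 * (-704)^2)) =3/247808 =0.00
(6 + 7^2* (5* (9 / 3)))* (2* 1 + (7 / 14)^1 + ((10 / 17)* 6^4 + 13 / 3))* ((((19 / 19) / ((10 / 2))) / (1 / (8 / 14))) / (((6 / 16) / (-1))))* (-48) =4960993024 / 595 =8337803.40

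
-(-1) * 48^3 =110592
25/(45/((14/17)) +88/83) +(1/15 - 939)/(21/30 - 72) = 1885368086/138451053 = 13.62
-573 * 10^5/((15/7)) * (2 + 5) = -187180000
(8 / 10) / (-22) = -2 / 55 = -0.04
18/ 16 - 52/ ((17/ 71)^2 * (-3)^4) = -1886375/ 187272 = -10.07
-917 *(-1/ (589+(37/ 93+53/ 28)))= 2387868/ 1539721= 1.55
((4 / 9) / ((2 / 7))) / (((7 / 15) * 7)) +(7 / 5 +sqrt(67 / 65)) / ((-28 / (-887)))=887 * sqrt(4355) / 1820 +18827 / 420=76.99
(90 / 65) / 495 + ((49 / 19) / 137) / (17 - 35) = 58673 / 33500610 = 0.00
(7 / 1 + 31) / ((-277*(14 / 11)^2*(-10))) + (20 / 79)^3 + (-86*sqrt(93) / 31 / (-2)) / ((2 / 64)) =3305176661 / 133840366940 + 1376*sqrt(93) / 31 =428.08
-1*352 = -352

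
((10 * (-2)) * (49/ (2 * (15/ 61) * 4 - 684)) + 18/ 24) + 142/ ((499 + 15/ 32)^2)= 23248229096519/ 10628003447556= 2.19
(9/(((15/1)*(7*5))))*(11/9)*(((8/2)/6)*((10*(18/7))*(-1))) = -88/245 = -0.36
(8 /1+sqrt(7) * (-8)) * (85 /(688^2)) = 85 /59168 -85 * sqrt(7) /59168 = -0.00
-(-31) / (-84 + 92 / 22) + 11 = 9317 / 878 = 10.61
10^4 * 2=20000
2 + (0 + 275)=277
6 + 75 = 81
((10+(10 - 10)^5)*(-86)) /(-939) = 860 /939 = 0.92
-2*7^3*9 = -6174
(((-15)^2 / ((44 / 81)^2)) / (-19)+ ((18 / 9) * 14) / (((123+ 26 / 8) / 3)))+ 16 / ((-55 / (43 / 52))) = -9588836581 / 241486960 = -39.71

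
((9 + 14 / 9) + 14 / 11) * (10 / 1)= 11710 / 99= 118.28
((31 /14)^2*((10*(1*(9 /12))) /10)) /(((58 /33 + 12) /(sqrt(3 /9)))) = 31713*sqrt(3) /355936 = 0.15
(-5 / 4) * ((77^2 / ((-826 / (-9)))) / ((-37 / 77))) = 2934855 / 17464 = 168.05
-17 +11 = -6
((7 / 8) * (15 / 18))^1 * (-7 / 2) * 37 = -9065 / 96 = -94.43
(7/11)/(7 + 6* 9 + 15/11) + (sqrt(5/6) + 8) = sqrt(30)/6 + 785/98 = 8.92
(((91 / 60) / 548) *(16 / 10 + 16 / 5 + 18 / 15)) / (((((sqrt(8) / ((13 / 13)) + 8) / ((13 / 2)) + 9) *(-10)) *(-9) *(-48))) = -157339 / 418004755200 + 1183 *sqrt(2) / 104501188800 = -0.00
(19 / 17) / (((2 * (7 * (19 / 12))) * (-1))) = -6 / 119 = -0.05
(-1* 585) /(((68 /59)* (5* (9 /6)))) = -2301 /34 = -67.68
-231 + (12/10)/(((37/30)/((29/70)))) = -298623/1295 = -230.60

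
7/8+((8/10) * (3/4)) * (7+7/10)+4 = 1899/200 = 9.50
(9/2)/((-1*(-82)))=9/164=0.05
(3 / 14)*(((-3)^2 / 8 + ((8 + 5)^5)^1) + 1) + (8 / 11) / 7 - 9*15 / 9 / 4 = 98017421 / 1232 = 79559.59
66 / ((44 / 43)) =129 / 2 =64.50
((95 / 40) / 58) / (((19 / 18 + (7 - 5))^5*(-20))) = -1121931 / 145952468750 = -0.00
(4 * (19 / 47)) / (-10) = -38 / 235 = -0.16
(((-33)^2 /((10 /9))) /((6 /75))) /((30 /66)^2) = 1185921 /20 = 59296.05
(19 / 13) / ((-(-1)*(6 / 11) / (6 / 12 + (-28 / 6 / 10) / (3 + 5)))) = 11077 / 9360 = 1.18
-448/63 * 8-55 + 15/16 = -110.95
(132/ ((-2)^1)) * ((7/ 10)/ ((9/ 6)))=-154/ 5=-30.80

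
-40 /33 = -1.21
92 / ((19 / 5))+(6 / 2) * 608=35116 / 19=1848.21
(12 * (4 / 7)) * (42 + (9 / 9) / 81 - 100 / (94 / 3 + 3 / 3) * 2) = 643408 / 2619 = 245.67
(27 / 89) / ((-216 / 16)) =-2 / 89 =-0.02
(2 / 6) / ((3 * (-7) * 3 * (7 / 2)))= -0.00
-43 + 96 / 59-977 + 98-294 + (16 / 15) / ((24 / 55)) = -643534 / 531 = -1211.93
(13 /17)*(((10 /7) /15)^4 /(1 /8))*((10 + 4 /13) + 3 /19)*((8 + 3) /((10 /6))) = 727936 /20939121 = 0.03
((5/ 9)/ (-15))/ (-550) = 1/ 14850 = 0.00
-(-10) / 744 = 5 / 372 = 0.01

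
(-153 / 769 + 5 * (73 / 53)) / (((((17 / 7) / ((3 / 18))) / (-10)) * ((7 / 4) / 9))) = -16354560 / 692869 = -23.60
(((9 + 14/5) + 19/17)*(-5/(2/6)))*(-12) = 39528/17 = 2325.18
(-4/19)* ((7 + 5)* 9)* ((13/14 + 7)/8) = -2997/133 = -22.53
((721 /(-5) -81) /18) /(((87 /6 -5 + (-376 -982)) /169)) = 190294 /121365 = 1.57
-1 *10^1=-10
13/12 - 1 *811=-9719/12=-809.92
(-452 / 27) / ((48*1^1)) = -113 / 324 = -0.35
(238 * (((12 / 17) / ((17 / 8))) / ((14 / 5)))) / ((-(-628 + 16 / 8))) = 240 / 5321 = 0.05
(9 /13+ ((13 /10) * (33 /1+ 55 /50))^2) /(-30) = -255559357 /3900000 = -65.53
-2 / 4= -1 / 2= -0.50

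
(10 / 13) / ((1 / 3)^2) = 6.92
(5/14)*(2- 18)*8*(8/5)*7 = -512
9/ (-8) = -9/ 8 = -1.12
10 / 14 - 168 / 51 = -2.58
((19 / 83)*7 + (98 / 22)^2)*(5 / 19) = 1076880 / 190817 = 5.64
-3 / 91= -0.03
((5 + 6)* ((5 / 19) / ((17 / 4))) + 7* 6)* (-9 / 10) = -38.41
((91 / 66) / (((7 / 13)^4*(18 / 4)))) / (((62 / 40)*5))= 1485172 / 3158001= 0.47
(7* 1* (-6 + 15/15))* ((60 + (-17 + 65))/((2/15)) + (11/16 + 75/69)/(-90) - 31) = -180598789/6624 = -27264.31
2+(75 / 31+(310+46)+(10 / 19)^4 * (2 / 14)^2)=360.42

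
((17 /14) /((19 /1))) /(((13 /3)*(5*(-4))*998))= -51 /69021680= -0.00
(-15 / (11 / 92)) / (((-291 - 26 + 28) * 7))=1380 / 22253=0.06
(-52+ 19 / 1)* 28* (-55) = 50820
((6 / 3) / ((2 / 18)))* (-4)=-72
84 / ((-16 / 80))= -420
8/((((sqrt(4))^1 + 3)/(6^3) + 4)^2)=373248/755161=0.49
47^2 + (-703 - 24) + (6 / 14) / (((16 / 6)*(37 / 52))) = 767793 / 518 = 1482.23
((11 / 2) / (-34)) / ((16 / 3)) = -33 / 1088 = -0.03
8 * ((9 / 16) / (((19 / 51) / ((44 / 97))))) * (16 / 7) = 161568 / 12901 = 12.52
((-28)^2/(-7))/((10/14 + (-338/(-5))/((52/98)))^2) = -0.01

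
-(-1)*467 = 467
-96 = -96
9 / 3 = 3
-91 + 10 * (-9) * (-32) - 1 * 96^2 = -6427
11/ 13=0.85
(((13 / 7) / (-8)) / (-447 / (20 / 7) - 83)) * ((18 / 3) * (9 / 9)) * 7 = 195 / 4789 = 0.04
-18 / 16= -9 / 8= -1.12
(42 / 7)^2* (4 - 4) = 0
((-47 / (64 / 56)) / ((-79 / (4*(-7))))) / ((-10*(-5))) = -2303 / 7900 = -0.29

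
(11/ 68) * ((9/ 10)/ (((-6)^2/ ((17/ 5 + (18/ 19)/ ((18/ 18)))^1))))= 0.02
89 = 89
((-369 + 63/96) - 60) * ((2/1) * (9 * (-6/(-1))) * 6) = -1110267/4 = -277566.75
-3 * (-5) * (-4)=-60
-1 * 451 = -451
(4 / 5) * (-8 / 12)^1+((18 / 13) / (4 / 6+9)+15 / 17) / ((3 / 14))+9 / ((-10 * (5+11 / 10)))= 24073903 / 5864235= 4.11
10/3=3.33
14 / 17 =0.82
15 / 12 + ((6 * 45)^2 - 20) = 291525 / 4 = 72881.25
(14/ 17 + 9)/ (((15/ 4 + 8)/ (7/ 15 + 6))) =64796/ 11985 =5.41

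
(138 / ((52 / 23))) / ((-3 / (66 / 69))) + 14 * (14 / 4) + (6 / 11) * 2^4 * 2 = 46.99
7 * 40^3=448000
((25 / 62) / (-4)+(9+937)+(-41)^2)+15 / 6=652091 / 248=2629.40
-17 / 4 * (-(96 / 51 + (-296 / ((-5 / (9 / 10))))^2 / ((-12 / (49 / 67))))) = -30455179 / 41875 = -727.29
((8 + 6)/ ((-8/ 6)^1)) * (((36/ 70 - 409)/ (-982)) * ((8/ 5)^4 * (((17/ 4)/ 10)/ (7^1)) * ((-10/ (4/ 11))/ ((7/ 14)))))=1026638976/ 10740625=95.58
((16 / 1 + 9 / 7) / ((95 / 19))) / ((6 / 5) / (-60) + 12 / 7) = 1210 / 593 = 2.04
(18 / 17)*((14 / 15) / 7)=12 / 85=0.14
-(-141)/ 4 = 141/ 4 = 35.25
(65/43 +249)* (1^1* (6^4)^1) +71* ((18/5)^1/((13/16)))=908312544/2795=324977.65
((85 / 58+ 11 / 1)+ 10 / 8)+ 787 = 92883 / 116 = 800.72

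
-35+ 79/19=-586/19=-30.84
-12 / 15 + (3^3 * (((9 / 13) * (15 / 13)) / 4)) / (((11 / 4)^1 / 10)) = 174814 / 9295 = 18.81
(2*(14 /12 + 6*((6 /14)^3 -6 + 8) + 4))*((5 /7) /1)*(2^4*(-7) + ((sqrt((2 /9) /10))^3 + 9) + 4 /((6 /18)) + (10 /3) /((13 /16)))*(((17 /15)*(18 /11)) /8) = -2091409513 /4120116 + 617117*sqrt(5) /71309700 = -507.59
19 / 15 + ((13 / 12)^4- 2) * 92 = -1451933 / 25920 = -56.02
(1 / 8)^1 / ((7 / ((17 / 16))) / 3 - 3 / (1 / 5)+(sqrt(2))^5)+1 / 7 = 2512295 / 19217912 - 2601 * sqrt(2) / 686354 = 0.13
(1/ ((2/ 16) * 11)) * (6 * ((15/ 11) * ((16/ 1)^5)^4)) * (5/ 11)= 4352132950612665028942233600/ 1331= 3269821901286750585230829.00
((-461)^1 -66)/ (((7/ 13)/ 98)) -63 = -95977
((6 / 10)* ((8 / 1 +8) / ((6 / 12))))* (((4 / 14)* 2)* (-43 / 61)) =-16512 / 2135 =-7.73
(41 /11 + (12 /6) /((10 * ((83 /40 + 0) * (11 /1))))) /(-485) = -3411 /442805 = -0.01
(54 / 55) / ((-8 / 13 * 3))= -0.53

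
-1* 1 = -1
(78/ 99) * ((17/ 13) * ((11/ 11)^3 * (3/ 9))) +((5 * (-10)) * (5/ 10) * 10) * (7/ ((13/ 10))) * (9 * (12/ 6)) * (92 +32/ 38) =-55010331602/ 24453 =-2249635.28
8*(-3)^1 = -24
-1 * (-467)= 467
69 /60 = 23 /20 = 1.15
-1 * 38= -38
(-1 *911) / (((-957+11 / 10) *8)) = 4555 / 38236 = 0.12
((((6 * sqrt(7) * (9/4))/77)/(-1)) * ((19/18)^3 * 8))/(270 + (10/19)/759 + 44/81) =-8992149 * sqrt(7)/1474772152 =-0.02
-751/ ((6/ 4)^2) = -3004/ 9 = -333.78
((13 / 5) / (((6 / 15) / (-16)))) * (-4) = 416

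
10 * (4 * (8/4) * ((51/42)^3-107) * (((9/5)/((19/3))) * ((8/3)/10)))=-4157208/6517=-637.90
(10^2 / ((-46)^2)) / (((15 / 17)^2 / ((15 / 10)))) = 289 / 3174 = 0.09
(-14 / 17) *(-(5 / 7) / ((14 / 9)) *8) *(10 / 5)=720 / 119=6.05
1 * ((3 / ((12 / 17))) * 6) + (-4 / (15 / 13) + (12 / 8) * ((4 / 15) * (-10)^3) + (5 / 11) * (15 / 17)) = -2118143 / 5610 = -377.57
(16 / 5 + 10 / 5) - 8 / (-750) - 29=-8921 / 375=-23.79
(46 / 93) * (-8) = -368 / 93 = -3.96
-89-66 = -155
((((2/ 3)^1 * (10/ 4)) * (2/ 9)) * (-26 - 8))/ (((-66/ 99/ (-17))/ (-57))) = 54910/ 3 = 18303.33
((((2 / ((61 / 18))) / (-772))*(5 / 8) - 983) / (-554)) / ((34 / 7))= 648080419 / 1774049824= 0.37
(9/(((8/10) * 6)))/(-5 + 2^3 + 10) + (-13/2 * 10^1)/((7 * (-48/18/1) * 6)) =1055/1456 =0.72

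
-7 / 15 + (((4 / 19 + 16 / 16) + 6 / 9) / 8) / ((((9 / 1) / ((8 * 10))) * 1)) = 4153 / 2565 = 1.62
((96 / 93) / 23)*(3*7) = 672 / 713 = 0.94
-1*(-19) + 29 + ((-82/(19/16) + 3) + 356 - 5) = 6326/19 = 332.95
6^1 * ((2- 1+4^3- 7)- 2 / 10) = 346.80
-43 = -43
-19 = -19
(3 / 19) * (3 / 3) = 3 / 19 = 0.16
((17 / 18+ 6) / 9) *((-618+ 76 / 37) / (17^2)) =-1424375 / 866133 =-1.64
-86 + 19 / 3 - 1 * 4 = -251 / 3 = -83.67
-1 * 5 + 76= 71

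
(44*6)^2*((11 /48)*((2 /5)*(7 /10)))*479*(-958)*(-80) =164175498009.60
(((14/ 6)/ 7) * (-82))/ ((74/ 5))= -205/ 111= -1.85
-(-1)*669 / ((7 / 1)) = 669 / 7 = 95.57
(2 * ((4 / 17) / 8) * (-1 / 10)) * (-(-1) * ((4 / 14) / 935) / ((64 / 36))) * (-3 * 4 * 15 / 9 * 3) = 0.00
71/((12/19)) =112.42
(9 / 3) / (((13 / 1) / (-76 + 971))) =2685 / 13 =206.54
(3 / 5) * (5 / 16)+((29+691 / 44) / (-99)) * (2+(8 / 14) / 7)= -30593 / 40656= -0.75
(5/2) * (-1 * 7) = -35/2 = -17.50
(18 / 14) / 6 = 3 / 14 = 0.21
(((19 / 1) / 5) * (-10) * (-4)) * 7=1064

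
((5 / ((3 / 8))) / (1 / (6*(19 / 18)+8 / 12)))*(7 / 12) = 490 / 9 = 54.44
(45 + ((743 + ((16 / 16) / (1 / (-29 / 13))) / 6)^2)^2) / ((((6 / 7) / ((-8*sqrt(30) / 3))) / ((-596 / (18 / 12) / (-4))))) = -11742173099891677825235*sqrt(30) / 124925814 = -514821787028022.42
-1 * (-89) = 89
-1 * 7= -7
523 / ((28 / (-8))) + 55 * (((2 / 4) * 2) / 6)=-5891 / 42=-140.26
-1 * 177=-177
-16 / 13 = -1.23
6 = 6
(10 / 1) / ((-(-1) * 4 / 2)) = 5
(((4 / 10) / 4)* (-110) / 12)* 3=-11 / 4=-2.75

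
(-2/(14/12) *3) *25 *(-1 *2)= 1800/7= 257.14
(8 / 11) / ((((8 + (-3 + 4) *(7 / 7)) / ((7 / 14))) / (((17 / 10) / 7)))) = 34 / 3465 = 0.01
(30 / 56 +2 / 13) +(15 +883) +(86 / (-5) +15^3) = 7746811 / 1820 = 4256.49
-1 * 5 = -5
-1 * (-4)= 4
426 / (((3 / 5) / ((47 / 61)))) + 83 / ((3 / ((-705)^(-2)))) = 547.05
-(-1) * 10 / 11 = 10 / 11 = 0.91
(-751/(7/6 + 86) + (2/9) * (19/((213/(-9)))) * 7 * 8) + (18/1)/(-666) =-76802113/4121763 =-18.63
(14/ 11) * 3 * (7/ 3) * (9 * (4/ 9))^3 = 6272/ 11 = 570.18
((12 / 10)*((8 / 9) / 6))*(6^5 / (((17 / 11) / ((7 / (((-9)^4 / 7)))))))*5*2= 275968 / 4131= 66.80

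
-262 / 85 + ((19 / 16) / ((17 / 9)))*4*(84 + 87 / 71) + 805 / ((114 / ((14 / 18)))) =2683902511 / 12383820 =216.73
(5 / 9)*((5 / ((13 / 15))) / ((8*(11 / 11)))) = 125 / 312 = 0.40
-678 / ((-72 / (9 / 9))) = 113 / 12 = 9.42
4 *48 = 192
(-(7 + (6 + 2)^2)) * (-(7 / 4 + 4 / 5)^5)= 24496792821 / 3200000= 7655.25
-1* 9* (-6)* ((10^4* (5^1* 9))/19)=24300000/19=1278947.37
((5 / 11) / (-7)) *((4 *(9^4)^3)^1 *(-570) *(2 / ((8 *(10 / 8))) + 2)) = 643939343176680 / 7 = 91991334739525.71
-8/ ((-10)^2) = -2/ 25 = -0.08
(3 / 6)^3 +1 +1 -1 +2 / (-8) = 7 / 8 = 0.88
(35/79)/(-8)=-35/632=-0.06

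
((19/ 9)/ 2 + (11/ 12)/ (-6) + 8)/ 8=641/ 576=1.11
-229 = -229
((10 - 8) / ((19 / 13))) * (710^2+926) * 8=105045408 / 19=5528705.68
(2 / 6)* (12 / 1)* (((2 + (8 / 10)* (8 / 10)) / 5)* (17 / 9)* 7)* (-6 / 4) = -5236 / 125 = -41.89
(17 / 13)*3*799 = 40749 / 13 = 3134.54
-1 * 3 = -3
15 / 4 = 3.75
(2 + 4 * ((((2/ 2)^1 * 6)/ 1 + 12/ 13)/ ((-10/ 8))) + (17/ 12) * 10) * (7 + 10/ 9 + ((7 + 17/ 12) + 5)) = -361925/ 2808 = -128.89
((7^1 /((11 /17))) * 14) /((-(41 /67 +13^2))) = -55811 /62502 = -0.89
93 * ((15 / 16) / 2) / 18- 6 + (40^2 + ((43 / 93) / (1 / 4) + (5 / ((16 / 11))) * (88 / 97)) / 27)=1596.61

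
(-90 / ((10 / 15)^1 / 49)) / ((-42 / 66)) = 10395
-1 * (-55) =55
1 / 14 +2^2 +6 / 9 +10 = 619 / 42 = 14.74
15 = 15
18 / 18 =1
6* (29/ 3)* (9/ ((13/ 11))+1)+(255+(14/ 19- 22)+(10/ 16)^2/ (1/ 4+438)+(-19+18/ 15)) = 24788909371/ 34639280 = 715.63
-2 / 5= -0.40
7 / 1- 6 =1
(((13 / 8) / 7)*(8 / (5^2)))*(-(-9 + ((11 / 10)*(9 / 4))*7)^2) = -1441557 / 280000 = -5.15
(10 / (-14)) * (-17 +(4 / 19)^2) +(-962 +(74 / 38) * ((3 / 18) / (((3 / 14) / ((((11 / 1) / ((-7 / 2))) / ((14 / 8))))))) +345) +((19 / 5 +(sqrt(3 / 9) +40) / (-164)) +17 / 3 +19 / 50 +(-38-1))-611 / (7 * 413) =-637.22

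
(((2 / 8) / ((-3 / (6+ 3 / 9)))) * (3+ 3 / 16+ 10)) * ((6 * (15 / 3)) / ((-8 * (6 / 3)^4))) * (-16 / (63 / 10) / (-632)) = 100225 / 15289344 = 0.01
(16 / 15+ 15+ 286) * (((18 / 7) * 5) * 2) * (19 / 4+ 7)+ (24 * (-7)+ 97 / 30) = 19131529 / 210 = 91102.52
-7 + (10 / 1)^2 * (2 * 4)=793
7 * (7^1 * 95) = 4655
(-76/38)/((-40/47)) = 47/20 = 2.35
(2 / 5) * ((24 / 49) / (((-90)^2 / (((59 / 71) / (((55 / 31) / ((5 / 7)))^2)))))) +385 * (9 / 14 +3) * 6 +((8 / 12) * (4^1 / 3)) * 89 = 591326843093171 / 69616094625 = 8494.11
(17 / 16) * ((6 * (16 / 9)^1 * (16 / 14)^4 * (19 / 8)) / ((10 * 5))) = 165376 / 180075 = 0.92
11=11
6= 6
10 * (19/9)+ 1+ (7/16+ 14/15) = 16907/720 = 23.48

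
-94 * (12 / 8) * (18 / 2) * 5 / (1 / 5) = -31725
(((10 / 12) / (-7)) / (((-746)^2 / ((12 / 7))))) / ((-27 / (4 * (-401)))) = -4010 / 184067667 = -0.00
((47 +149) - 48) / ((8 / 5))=185 / 2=92.50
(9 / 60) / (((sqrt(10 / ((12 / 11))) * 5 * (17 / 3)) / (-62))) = -279 * sqrt(330) / 46750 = -0.11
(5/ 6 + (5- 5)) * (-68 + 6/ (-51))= -965/ 17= -56.76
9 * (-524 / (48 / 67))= -26331 / 4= -6582.75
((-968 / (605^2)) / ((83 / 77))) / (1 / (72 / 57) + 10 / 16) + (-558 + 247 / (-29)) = -6374882213 / 11252725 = -566.52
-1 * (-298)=298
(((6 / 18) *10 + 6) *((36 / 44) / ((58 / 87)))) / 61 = 126 / 671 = 0.19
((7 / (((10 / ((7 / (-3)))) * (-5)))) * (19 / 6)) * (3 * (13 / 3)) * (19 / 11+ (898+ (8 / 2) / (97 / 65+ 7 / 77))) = 8498472437 / 700425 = 12133.31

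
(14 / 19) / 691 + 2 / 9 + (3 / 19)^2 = 557267 / 2245059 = 0.25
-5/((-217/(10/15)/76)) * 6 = 1520/217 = 7.00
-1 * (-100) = 100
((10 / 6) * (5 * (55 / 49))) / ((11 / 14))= 250 / 21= 11.90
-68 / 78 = -34 / 39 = -0.87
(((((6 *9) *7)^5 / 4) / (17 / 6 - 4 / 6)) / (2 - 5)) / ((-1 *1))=3858593279184 / 13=296814867629.54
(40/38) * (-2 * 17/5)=-7.16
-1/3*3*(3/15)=-1/5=-0.20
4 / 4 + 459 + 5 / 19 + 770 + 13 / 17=397622 / 323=1231.03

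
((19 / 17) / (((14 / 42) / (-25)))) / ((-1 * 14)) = 1425 / 238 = 5.99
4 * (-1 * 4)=-16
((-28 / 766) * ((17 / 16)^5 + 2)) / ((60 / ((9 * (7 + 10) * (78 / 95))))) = -48967316307 / 190762188800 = -0.26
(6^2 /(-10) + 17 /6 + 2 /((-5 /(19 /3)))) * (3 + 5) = -26.40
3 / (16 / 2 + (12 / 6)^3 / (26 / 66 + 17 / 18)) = 795 / 3704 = 0.21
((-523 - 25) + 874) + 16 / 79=25770 / 79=326.20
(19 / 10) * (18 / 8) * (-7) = -1197 / 40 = -29.92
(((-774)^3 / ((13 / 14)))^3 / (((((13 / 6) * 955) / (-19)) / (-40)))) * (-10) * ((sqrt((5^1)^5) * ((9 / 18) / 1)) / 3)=10395283784757799250595605372928000 * sqrt(5) / 5455151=4261029839159306741852377000.00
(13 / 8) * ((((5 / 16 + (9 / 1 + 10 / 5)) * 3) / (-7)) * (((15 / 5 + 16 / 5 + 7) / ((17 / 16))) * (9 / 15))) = -698841 / 11900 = -58.73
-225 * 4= -900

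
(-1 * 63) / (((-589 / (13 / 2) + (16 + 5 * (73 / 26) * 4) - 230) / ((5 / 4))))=819 / 2584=0.32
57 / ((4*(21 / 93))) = 1767 / 28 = 63.11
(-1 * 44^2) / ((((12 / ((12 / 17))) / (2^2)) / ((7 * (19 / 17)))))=-1029952 / 289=-3563.85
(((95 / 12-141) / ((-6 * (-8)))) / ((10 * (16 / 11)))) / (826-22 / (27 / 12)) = -17567 / 75223040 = -0.00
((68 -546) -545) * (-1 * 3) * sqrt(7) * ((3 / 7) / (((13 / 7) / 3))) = 27621 * sqrt(7) / 13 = 5621.41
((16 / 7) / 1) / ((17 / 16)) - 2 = 18 / 119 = 0.15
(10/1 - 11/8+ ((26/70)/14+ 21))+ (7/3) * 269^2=992967271/5880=168871.98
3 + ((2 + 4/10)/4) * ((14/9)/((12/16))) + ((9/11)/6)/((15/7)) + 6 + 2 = 12.31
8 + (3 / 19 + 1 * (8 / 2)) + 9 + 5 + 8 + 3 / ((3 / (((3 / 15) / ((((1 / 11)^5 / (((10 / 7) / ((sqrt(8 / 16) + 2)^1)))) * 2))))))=12271677 / 931 - 161051 * sqrt(2) / 49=8533.00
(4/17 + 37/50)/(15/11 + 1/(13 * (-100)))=237094/331313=0.72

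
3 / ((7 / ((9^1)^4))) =19683 / 7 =2811.86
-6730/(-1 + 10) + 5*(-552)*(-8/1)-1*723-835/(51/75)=2965336/153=19381.28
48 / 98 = 24 / 49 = 0.49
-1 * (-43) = 43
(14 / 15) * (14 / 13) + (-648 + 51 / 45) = -41981 / 65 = -645.86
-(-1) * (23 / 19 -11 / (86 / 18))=-1.09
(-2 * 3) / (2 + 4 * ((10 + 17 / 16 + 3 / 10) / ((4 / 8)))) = -60 / 929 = -0.06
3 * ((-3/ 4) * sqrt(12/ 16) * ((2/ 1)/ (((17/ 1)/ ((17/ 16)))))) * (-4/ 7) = 9 * sqrt(3)/ 112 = 0.14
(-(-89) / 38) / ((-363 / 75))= -2225 / 4598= -0.48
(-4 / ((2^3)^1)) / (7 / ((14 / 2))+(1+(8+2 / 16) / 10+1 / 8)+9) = -8 / 191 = -0.04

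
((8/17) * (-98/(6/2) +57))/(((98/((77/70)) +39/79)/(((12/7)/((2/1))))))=1014992/9264031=0.11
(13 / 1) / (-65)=-1 / 5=-0.20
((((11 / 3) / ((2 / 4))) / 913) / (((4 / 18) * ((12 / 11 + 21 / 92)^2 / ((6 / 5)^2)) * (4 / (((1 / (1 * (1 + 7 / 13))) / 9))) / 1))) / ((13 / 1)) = 256036 / 6163528125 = 0.00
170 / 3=56.67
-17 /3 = -5.67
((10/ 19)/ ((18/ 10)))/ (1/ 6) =100/ 57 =1.75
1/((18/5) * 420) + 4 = 6049/1512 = 4.00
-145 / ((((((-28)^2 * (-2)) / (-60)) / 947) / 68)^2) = -8455675757625 / 9604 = -880432711.12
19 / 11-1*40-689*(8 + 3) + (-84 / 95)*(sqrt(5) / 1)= -83790 / 11-84*sqrt(5) / 95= -7619.25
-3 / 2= -1.50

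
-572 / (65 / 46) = -404.80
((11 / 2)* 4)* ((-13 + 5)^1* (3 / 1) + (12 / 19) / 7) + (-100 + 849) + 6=30455 / 133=228.98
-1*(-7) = 7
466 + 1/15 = 6991/15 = 466.07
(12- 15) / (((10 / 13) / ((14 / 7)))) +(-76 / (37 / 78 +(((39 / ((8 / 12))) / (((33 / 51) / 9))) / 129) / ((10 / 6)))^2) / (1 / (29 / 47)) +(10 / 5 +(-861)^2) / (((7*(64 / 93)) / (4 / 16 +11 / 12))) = 208326022503738995951 / 1160404610103680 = 179528.78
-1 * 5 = -5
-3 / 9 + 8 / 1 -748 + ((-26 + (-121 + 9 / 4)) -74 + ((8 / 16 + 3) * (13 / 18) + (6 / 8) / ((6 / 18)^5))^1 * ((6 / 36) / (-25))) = -2592851 / 2700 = -960.32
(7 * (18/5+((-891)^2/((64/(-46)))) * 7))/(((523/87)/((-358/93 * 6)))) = 69666055370919/648520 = 107423140.95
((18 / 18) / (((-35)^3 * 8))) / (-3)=1 / 1029000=0.00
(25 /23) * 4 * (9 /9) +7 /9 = 1061 /207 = 5.13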